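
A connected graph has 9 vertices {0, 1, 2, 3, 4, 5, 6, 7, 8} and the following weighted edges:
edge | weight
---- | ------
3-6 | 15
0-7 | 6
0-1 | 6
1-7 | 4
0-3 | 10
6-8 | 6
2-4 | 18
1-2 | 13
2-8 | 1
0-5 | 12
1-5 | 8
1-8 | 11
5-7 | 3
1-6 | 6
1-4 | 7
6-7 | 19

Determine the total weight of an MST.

43

Kruskal's algorithm — process edges by increasing weight (ties by edge label):
2-8 (1): add — endpoints in different components.
5-7 (3): add — endpoints in different components.
1-7 (4): add — endpoints in different components.
0-1 (6): add — endpoints in different components.
0-7 (6): skip — 0 and 7 already connected.
1-6 (6): add — endpoints in different components.
6-8 (6): add — endpoints in different components.
1-4 (7): add — endpoints in different components.
1-5 (8): skip — 1 and 5 already connected.
0-3 (10): add — endpoints in different components.
MST edges: 2-8, 5-7, 1-7, 0-1, 1-6, 6-8, 1-4, 0-3; total weight 1+3+4+6+6+6+7+10 = 43.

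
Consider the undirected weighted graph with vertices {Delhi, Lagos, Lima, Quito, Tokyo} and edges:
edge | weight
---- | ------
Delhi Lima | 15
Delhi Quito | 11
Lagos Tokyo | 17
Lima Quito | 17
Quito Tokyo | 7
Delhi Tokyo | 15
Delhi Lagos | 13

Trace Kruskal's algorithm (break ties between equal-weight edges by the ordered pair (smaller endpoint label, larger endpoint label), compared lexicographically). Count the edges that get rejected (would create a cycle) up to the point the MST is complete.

Kruskal: consider edges lightest-first.
Quito Tokyo (7): add — endpoints in different components.
Delhi Quito (11): add — endpoints in different components.
Delhi Lagos (13): add — endpoints in different components.
Delhi Lima (15): add — endpoints in different components.
Edges rejected before the tree was complete: 0.

0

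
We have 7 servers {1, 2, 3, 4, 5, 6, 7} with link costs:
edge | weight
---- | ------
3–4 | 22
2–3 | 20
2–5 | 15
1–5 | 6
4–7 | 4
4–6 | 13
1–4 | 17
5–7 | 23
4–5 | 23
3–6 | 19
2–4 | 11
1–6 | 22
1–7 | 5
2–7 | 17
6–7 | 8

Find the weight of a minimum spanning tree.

Grow the tree from 6 using Prim:
Step 1: cheapest edge leaving the tree is 6–7 (8); add 7.
Step 2: cheapest edge leaving the tree is 4–7 (4); add 4.
Step 3: cheapest edge leaving the tree is 1–7 (5); add 1.
Step 4: cheapest edge leaving the tree is 1–5 (6); add 5.
Step 5: cheapest edge leaving the tree is 2–4 (11); add 2.
Step 6: cheapest edge leaving the tree is 3–6 (19); add 3.
MST edges: 6–7, 4–7, 1–7, 1–5, 2–4, 3–6; total weight 8+4+5+6+11+19 = 53.

53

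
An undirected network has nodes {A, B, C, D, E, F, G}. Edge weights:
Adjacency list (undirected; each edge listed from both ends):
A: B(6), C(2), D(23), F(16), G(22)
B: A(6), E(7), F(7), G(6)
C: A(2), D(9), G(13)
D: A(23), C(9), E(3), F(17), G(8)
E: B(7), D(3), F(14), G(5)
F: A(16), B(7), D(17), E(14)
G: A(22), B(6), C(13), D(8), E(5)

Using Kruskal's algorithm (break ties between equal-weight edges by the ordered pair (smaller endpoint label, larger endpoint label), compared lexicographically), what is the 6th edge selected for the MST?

B-F

Sort edges by weight, then run Kruskal:
A-C (2): add — endpoints in different components.
D-E (3): add — endpoints in different components.
E-G (5): add — endpoints in different components.
A-B (6): add — endpoints in different components.
B-G (6): add — endpoints in different components.
B-E (7): skip — B and E already connected.
B-F (7): add — endpoints in different components.
The 6th edge added is B-F.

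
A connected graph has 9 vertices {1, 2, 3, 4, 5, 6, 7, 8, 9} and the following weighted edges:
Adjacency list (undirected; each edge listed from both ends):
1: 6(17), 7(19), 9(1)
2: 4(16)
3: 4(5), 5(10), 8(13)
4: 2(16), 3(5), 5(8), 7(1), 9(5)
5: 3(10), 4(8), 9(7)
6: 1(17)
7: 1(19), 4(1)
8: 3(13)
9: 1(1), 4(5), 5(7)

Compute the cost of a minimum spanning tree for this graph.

Kruskal's algorithm — process edges by increasing weight (ties by edge label):
1 9 (1): add — endpoints in different components.
4 7 (1): add — endpoints in different components.
3 4 (5): add — endpoints in different components.
4 9 (5): add — endpoints in different components.
5 9 (7): add — endpoints in different components.
4 5 (8): skip — 4 and 5 already connected.
3 5 (10): skip — 3 and 5 already connected.
3 8 (13): add — endpoints in different components.
2 4 (16): add — endpoints in different components.
1 6 (17): add — endpoints in different components.
MST edges: 1 9, 4 7, 3 4, 4 9, 5 9, 3 8, 2 4, 1 6; total weight 1+1+5+5+7+13+16+17 = 65.

65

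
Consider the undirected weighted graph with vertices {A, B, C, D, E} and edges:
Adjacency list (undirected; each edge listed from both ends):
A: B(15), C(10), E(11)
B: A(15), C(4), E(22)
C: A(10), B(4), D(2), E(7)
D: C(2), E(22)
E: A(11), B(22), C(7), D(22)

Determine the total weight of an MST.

Sort edges by weight, then run Kruskal:
C–D (2): add — endpoints in different components.
B–C (4): add — endpoints in different components.
C–E (7): add — endpoints in different components.
A–C (10): add — endpoints in different components.
MST edges: C–D, B–C, C–E, A–C; total weight 2+4+7+10 = 23.

23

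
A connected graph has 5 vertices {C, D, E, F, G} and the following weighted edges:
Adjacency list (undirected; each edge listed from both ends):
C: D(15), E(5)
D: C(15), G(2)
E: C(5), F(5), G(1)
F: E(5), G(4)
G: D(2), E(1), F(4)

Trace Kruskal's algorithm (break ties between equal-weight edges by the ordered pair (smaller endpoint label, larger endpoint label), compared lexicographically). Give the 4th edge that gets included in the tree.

C-E

Kruskal: consider edges lightest-first.
E-G (1): add — endpoints in different components.
D-G (2): add — endpoints in different components.
F-G (4): add — endpoints in different components.
C-E (5): add — endpoints in different components.
The 4th edge added is C-E.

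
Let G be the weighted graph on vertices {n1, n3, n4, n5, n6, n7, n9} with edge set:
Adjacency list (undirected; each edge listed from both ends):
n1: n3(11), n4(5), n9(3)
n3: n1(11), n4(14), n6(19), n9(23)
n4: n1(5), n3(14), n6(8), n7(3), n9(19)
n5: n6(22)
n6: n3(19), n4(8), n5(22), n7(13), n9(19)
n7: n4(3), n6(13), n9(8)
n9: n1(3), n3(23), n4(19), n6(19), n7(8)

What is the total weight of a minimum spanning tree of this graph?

52

Kruskal's algorithm — process edges by increasing weight (ties by edge label):
n1 n9 (3): add. Components now {n5} {n1,n9} {n7} {n6} {n3} {n4}
n4 n7 (3): add. Components now {n5} {n1,n9} {n4,n7} {n6} {n3}
n1 n4 (5): add. Components now {n5} {n1,n4,n7,n9} {n6} {n3}
n4 n6 (8): add. Components now {n5} {n1,n4,n6,n7,n9} {n3}
n7 n9 (8): skip — n9 and n7 already connected.
n1 n3 (11): add. Components now {n5} {n1,n3,n4,n6,n7,n9}
n6 n7 (13): skip — n7 and n6 already connected.
n3 n4 (14): skip — n3 and n4 already connected.
n3 n6 (19): skip — n6 and n3 already connected.
n4 n9 (19): skip — n9 and n4 already connected.
n6 n9 (19): skip — n9 and n6 already connected.
n5 n6 (22): add. Components now {n1,n3,n4,n5,n6,n7,n9}
MST edges: n1 n9, n4 n7, n1 n4, n4 n6, n1 n3, n5 n6; total weight 3+3+5+8+11+22 = 52.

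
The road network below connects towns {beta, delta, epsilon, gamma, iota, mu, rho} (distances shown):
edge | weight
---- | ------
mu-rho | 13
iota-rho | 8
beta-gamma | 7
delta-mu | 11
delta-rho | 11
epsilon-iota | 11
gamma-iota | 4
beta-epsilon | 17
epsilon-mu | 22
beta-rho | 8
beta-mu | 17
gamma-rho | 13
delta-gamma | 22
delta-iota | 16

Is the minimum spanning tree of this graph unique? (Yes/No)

No

Kruskal: consider edges lightest-first.
gamma-iota (4): add — endpoints in different components.
beta-gamma (7): add — endpoints in different components.
beta-rho (8): add — endpoints in different components.
iota-rho (8): skip — rho and iota already connected.
delta-mu (11): add — endpoints in different components.
delta-rho (11): add — endpoints in different components.
epsilon-iota (11): add — endpoints in different components.
Non-tree edge iota-rho has weight 8, equal to the heaviest edge on its tree cycle — swapping gives another MST of the same weight. Not unique.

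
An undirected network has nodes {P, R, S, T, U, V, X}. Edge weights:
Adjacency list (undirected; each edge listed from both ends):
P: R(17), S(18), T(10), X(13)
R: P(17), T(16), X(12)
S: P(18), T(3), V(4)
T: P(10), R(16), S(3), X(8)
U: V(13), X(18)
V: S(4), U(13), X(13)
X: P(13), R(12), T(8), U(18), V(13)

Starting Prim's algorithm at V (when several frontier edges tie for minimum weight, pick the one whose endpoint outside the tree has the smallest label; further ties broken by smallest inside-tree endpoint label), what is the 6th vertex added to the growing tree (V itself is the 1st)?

Grow the tree from V using Prim:
Step 1: cheapest edge leaving the tree is S V (4); add S.
Step 2: cheapest edge leaving the tree is S T (3); add T.
Step 3: cheapest edge leaving the tree is T X (8); add X.
Step 4: cheapest edge leaving the tree is P T (10); add P.
Step 5: cheapest edge leaving the tree is R X (12); add R.
Step 6: cheapest edge leaving the tree is U V (13); add U.
Vertex order: V, S, T, X, P, R, U. The 6th vertex is R.

R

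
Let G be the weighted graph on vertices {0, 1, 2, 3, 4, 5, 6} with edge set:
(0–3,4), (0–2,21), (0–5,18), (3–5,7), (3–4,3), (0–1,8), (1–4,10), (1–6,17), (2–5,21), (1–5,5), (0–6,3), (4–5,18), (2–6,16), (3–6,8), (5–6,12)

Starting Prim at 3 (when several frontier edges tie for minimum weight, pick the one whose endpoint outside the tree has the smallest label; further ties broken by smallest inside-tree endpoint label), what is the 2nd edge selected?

0-3

Prim's algorithm from 3:
Step 1: cheapest edge leaving the tree is 3–4 (3); add 4.
Step 2: cheapest edge leaving the tree is 0–3 (4); add 0.
Step 3: cheapest edge leaving the tree is 0–6 (3); add 6.
Step 4: cheapest edge leaving the tree is 3–5 (7); add 5.
Step 5: cheapest edge leaving the tree is 1–5 (5); add 1.
Step 6: cheapest edge leaving the tree is 2–6 (16); add 2.
The 2nd edge added is 0–3.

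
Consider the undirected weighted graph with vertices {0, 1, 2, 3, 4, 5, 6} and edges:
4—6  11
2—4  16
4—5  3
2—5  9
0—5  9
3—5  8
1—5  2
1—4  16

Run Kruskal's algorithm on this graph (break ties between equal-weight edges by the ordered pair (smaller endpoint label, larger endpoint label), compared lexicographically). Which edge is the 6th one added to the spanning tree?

Kruskal's algorithm — process edges by increasing weight (ties by edge label):
1—5 (2): add — endpoints in different components.
4—5 (3): add — endpoints in different components.
3—5 (8): add — endpoints in different components.
0—5 (9): add — endpoints in different components.
2—5 (9): add — endpoints in different components.
4—6 (11): add — endpoints in different components.
The 6th edge added is 4—6.

4-6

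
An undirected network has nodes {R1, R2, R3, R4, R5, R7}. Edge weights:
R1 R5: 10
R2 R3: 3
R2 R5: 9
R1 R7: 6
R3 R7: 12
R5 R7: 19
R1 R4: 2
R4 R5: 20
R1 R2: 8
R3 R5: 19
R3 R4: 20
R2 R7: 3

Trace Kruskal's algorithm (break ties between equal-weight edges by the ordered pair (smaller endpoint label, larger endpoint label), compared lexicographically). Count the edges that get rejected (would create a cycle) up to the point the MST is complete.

Kruskal's algorithm — process edges by increasing weight (ties by edge label):
R1 R4 (2): add — endpoints in different components.
R2 R3 (3): add — endpoints in different components.
R2 R7 (3): add — endpoints in different components.
R1 R7 (6): add — endpoints in different components.
R1 R2 (8): skip — R2 and R1 already connected.
R2 R5 (9): add — endpoints in different components.
Edges rejected before the tree was complete: 1.

1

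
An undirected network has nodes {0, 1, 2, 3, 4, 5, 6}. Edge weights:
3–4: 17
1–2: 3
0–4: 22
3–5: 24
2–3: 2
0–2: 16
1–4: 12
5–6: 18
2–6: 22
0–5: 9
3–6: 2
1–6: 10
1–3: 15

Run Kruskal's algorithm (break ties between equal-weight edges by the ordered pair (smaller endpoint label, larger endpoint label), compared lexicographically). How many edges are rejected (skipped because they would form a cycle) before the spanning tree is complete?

2

Kruskal: consider edges lightest-first.
2–3 (2): add — endpoints in different components.
3–6 (2): add — endpoints in different components.
1–2 (3): add — endpoints in different components.
0–5 (9): add — endpoints in different components.
1–6 (10): skip — 1 and 6 already connected.
1–4 (12): add — endpoints in different components.
1–3 (15): skip — 1 and 3 already connected.
0–2 (16): add — endpoints in different components.
Edges rejected before the tree was complete: 2.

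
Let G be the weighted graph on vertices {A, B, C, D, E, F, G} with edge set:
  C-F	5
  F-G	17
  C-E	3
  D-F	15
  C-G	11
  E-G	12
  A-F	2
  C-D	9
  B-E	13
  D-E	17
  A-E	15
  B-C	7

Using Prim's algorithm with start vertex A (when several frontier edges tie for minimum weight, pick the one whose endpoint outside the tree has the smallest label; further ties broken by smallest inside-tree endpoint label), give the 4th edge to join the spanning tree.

B-C

Prim's algorithm from A:
Step 1: frontier [A-F 2, A-E 15] → take A-F (2); add F.
Step 2: frontier [A-E 15, C-F 5, D-F 15, F-G 17] → take C-F (5); add C.
Step 3: frontier [A-E 15, C-E 3, B-C 7, C-D 9, C-G 11, D-F 15, F-G 17] → take C-E (3); add E.
Step 4: frontier [B-C 7, C-D 9, C-G 11, E-G 12, B-E 13, D-E 17, D-F 15, F-G 17] → take B-C (7); add B.
Step 5: frontier [C-D 9, C-G 11, E-G 12, D-E 17, D-F 15, F-G 17] → take C-D (9); add D.
Step 6: frontier [C-G 11, E-G 12, F-G 17] → take C-G (11); add G.
The 4th edge added is B-C.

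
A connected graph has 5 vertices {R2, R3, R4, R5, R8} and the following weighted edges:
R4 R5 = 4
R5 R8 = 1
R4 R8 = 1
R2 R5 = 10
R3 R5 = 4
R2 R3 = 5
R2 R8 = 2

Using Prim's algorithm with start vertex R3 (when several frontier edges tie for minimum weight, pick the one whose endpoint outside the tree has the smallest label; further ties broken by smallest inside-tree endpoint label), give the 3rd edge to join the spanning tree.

Grow the tree from R3 using Prim:
Step 1: frontier [R3 R5 4, R2 R3 5] → take R3 R5 (4); add R5.
Step 2: frontier [R2 R3 5, R5 R8 1, R4 R5 4, R2 R5 10] → take R5 R8 (1); add R8.
Step 3: frontier [R2 R3 5, R4 R5 4, R2 R5 10, R4 R8 1, R2 R8 2] → take R4 R8 (1); add R4.
Step 4: frontier [R2 R3 5, R2 R5 10, R2 R8 2] → take R2 R8 (2); add R2.
The 3rd edge added is R4 R8.

R4-R8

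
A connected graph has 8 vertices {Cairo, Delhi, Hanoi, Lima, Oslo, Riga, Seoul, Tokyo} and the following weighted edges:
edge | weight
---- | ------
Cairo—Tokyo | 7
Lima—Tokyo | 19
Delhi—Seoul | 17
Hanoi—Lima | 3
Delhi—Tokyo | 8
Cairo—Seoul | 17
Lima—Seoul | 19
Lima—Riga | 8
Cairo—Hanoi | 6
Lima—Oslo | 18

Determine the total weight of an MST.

67

Kruskal: consider edges lightest-first.
Hanoi—Lima (3): add — endpoints in different components.
Cairo—Hanoi (6): add — endpoints in different components.
Cairo—Tokyo (7): add — endpoints in different components.
Delhi—Tokyo (8): add — endpoints in different components.
Lima—Riga (8): add — endpoints in different components.
Cairo—Seoul (17): add — endpoints in different components.
Delhi—Seoul (17): skip — Seoul and Delhi already connected.
Lima—Oslo (18): add — endpoints in different components.
MST edges: Hanoi—Lima, Cairo—Hanoi, Cairo—Tokyo, Delhi—Tokyo, Lima—Riga, Cairo—Seoul, Lima—Oslo; total weight 3+6+7+8+8+17+18 = 67.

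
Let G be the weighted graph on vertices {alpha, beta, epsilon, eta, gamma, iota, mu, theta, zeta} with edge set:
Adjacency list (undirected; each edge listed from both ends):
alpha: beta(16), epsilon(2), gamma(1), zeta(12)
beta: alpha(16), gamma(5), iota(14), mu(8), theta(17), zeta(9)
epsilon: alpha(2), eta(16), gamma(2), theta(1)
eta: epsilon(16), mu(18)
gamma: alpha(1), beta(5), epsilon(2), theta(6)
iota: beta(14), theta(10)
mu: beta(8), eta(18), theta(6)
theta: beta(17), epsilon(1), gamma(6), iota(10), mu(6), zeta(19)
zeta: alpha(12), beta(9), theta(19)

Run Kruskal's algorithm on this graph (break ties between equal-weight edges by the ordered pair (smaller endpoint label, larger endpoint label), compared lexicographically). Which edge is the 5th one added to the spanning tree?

Kruskal: consider edges lightest-first.
alpha–gamma (1): add — endpoints in different components.
epsilon–theta (1): add — endpoints in different components.
alpha–epsilon (2): add — endpoints in different components.
epsilon–gamma (2): skip — gamma and epsilon already connected.
beta–gamma (5): add — endpoints in different components.
gamma–theta (6): skip — gamma and theta already connected.
mu–theta (6): add — endpoints in different components.
beta–mu (8): skip — mu and beta already connected.
beta–zeta (9): add — endpoints in different components.
iota–theta (10): add — endpoints in different components.
alpha–zeta (12): skip — alpha and zeta already connected.
beta–iota (14): skip — beta and iota already connected.
alpha–beta (16): skip — alpha and beta already connected.
epsilon–eta (16): add — endpoints in different components.
The 5th edge added is mu–theta.

mu-theta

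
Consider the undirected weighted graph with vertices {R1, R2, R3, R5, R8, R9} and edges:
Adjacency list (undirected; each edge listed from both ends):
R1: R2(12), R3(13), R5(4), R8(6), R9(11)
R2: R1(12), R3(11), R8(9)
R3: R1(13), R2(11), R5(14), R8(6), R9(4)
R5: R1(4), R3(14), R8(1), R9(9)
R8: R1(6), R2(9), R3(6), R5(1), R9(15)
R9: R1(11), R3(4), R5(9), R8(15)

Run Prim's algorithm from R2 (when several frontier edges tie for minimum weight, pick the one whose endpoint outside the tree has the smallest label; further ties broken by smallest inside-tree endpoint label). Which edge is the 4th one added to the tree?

R3-R8

Prim, starting at R2.
Step 1: cheapest edge leaving the tree is R2—R8 (9); add R8.
Step 2: cheapest edge leaving the tree is R5—R8 (1); add R5.
Step 3: cheapest edge leaving the tree is R1—R5 (4); add R1.
Step 4: cheapest edge leaving the tree is R3—R8 (6); add R3.
Step 5: cheapest edge leaving the tree is R3—R9 (4); add R9.
The 4th edge added is R3—R8.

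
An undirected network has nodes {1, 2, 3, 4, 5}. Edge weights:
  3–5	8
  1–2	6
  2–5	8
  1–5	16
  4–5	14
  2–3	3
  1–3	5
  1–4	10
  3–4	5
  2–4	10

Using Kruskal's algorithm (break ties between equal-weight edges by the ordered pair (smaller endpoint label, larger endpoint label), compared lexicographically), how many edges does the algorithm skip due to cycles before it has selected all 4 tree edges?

1

Sort edges by weight, then run Kruskal:
2–3 (3): add — endpoints in different components.
1–3 (5): add — endpoints in different components.
3–4 (5): add — endpoints in different components.
1–2 (6): skip — 1 and 2 already connected.
2–5 (8): add — endpoints in different components.
Edges rejected before the tree was complete: 1.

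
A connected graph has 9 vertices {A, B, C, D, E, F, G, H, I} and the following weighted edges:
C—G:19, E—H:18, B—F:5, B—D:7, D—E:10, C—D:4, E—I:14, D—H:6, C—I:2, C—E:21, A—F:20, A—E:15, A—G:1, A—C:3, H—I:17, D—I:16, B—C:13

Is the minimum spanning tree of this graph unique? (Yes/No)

Yes

Sort edges by weight, then run Kruskal:
A—G (1): add — endpoints in different components.
C—I (2): add — endpoints in different components.
A—C (3): add — endpoints in different components.
C—D (4): add — endpoints in different components.
B—F (5): add — endpoints in different components.
D—H (6): add — endpoints in different components.
B—D (7): add — endpoints in different components.
D—E (10): add — endpoints in different components.
Every non-tree edge has weight strictly greater than the heaviest edge on the tree path between its endpoints, so the MST is unique.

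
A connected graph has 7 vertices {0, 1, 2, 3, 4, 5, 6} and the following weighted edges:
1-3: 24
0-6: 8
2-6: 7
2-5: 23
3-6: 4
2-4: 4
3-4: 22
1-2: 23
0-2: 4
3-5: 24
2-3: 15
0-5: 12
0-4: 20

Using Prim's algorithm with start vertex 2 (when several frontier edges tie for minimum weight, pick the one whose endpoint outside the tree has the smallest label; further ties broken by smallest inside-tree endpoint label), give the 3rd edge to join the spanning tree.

2-6

Grow the tree from 2 using Prim:
Step 1: frontier [0-2 4, 2-4 4, 2-6 7, 2-3 15, 1-2 23, 2-5 23] → take 0-2 (4); add 0.
Step 2: frontier [0-6 8, 0-5 12, 0-4 20, 2-4 4, 2-6 7, 2-3 15, 1-2 23, 2-5 23] → take 2-4 (4); add 4.
Step 3: frontier [0-6 8, 0-5 12, 2-6 7, 2-3 15, 1-2 23, 2-5 23, 3-4 22] → take 2-6 (7); add 6.
Step 4: frontier [0-5 12, 2-3 15, 1-2 23, 2-5 23, 3-4 22, 3-6 4] → take 3-6 (4); add 3.
Step 5: frontier [0-5 12, 1-2 23, 2-5 23, 1-3 24, 3-5 24] → take 0-5 (12); add 5.
Step 6: frontier [1-2 23, 1-3 24] → take 1-2 (23); add 1.
The 3rd edge added is 2-6.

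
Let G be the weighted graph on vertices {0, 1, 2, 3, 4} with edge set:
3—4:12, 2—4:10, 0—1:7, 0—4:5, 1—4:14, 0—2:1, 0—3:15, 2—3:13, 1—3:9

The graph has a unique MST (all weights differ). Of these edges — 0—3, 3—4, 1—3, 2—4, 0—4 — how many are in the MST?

2

Kruskal's algorithm — process edges by increasing weight (ties by edge label):
0—2 (1): add — endpoints in different components.
0—4 (5): add — endpoints in different components.
0—1 (7): add — endpoints in different components.
1—3 (9): add — endpoints in different components.
MST edge set: {0—2, 0—4, 0—1, 1—3}.
Of the listed edges, {1—3, 0—4} are in the MST → 2.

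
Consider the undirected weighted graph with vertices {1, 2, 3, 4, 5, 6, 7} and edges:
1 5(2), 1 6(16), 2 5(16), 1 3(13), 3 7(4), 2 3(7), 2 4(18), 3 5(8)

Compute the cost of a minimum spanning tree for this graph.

55

Sort edges by weight, then run Kruskal:
1 5 (2): add. Components now {1,5} {2} {3} {4} {6} {7}
3 7 (4): add. Components now {1,5} {2} {3,7} {4} {6}
2 3 (7): add. Components now {1,5} {2,3,7} {4} {6}
3 5 (8): add. Components now {1,2,3,5,7} {4} {6}
1 3 (13): skip — 1 and 3 already connected.
1 6 (16): add. Components now {1,2,3,5,6,7} {4}
2 5 (16): skip — 2 and 5 already connected.
2 4 (18): add. Components now {1,2,3,4,5,6,7}
MST edges: 1 5, 3 7, 2 3, 3 5, 1 6, 2 4; total weight 2+4+7+8+16+18 = 55.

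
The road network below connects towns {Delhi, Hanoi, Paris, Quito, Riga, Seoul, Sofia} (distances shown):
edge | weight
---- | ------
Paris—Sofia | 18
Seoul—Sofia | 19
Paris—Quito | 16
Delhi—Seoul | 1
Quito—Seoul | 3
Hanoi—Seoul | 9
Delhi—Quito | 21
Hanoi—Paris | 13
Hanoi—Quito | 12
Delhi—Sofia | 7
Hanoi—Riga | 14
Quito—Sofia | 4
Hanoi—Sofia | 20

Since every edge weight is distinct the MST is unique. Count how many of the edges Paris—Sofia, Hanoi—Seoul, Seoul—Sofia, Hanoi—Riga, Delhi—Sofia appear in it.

Kruskal: consider edges lightest-first.
Delhi—Seoul (1): add — endpoints in different components.
Quito—Seoul (3): add — endpoints in different components.
Quito—Sofia (4): add — endpoints in different components.
Delhi—Sofia (7): skip — Delhi and Sofia already connected.
Hanoi—Seoul (9): add — endpoints in different components.
Hanoi—Quito (12): skip — Hanoi and Quito already connected.
Hanoi—Paris (13): add — endpoints in different components.
Hanoi—Riga (14): add — endpoints in different components.
MST edge set: {Delhi—Seoul, Quito—Seoul, Quito—Sofia, Hanoi—Seoul, Hanoi—Paris, Hanoi—Riga}.
Of the listed edges, {Hanoi—Seoul, Hanoi—Riga} are in the MST → 2.

2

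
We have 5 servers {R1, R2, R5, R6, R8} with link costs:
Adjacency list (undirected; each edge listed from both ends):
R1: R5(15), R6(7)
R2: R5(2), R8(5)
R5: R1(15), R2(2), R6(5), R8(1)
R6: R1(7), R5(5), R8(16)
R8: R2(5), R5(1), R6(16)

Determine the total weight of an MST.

Sort edges by weight, then run Kruskal:
R5—R8 (1): add. Components now {R6} {R5,R8} {R2} {R1}
R2—R5 (2): add. Components now {R6} {R2,R5,R8} {R1}
R2—R8 (5): skip — R2 and R8 already connected.
R5—R6 (5): add. Components now {R2,R5,R6,R8} {R1}
R1—R6 (7): add. Components now {R1,R2,R5,R6,R8}
MST edges: R5—R8, R2—R5, R5—R6, R1—R6; total weight 1+2+5+7 = 15.

15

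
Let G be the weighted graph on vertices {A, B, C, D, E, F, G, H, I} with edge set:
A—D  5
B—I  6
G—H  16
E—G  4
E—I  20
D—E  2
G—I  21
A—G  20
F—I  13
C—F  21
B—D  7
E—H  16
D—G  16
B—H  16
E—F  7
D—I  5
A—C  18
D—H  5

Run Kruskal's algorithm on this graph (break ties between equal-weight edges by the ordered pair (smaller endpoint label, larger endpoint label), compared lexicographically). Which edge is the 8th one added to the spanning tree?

Kruskal's algorithm — process edges by increasing weight (ties by edge label):
D—E (2): add — endpoints in different components.
E—G (4): add — endpoints in different components.
A—D (5): add — endpoints in different components.
D—H (5): add — endpoints in different components.
D—I (5): add — endpoints in different components.
B—I (6): add — endpoints in different components.
B—D (7): skip — B and D already connected.
E—F (7): add — endpoints in different components.
F—I (13): skip — F and I already connected.
B—H (16): skip — B and H already connected.
D—G (16): skip — D and G already connected.
E—H (16): skip — E and H already connected.
G—H (16): skip — G and H already connected.
A—C (18): add — endpoints in different components.
The 8th edge added is A—C.

A-C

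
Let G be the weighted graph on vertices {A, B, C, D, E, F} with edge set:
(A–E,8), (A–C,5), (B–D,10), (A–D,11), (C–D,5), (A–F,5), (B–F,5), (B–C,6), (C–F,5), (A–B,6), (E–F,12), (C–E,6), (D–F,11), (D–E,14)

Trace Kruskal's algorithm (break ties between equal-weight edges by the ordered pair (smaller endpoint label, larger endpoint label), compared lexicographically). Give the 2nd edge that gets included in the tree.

Kruskal's algorithm — process edges by increasing weight (ties by edge label):
A–C (5): add — endpoints in different components.
A–F (5): add — endpoints in different components.
B–F (5): add — endpoints in different components.
C–D (5): add — endpoints in different components.
C–F (5): skip — C and F already connected.
A–B (6): skip — A and B already connected.
B–C (6): skip — B and C already connected.
C–E (6): add — endpoints in different components.
The 2nd edge added is A–F.

A-F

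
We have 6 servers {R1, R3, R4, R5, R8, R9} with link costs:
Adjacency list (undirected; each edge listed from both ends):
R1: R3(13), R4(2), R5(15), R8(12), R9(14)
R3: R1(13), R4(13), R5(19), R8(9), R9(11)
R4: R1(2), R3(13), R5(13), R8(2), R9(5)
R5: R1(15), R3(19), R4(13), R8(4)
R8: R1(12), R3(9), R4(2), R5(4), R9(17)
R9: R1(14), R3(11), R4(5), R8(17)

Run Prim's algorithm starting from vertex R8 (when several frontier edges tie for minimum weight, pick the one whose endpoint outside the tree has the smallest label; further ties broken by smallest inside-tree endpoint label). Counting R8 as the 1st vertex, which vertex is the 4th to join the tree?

R5

Grow the tree from R8 using Prim:
Step 1: frontier [R4–R8 2, R5–R8 4, R3–R8 9, R1–R8 12, R8–R9 17] → take R4–R8 (2); add R4.
Step 2: frontier [R1–R4 2, R4–R9 5, R3–R4 13, R4–R5 13, R5–R8 4, R3–R8 9, R1–R8 12, R8–R9 17] → take R1–R4 (2); add R1.
Step 3: frontier [R1–R3 13, R1–R9 14, R1–R5 15, R4–R9 5, R3–R4 13, R4–R5 13, R5–R8 4, R3–R8 9, R8–R9 17] → take R5–R8 (4); add R5.
Step 4: frontier [R1–R3 13, R1–R9 14, R4–R9 5, R3–R4 13, R3–R5 19, R3–R8 9, R8–R9 17] → take R4–R9 (5); add R9.
Step 5: frontier [R1–R3 13, R3–R4 13, R3–R5 19, R3–R8 9, R3–R9 11] → take R3–R8 (9); add R3.
Vertex order: R8, R4, R1, R5, R9, R3. The 4th vertex is R5.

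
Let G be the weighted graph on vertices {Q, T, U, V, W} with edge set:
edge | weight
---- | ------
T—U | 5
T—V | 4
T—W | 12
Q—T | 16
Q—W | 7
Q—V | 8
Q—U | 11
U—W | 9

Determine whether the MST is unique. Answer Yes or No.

Yes

Kruskal: consider edges lightest-first.
T—V (4): add. Components now {U} {W} {Q} {T,V}
T—U (5): add. Components now {T,U,V} {W} {Q}
Q—W (7): add. Components now {T,U,V} {Q,W}
Q—V (8): add. Components now {Q,T,U,V,W}
Every non-tree edge has weight strictly greater than the heaviest edge on the tree path between its endpoints, so the MST is unique.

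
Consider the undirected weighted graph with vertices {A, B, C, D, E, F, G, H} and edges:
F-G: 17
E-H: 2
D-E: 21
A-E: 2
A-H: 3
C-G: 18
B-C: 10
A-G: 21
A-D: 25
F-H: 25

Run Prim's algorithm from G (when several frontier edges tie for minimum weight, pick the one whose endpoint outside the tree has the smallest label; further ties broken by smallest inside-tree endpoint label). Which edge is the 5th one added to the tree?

Prim, starting at G.
Step 1: frontier [F-G 17, C-G 18, A-G 21] → take F-G (17); add F.
Step 2: frontier [F-H 25, C-G 18, A-G 21] → take C-G (18); add C.
Step 3: frontier [B-C 10, F-H 25, A-G 21] → take B-C (10); add B.
Step 4: frontier [F-H 25, A-G 21] → take A-G (21); add A.
Step 5: frontier [A-E 2, A-H 3, A-D 25, F-H 25] → take A-E (2); add E.
Step 6: frontier [A-H 3, A-D 25, E-H 2, D-E 21, F-H 25] → take E-H (2); add H.
Step 7: frontier [A-D 25, D-E 21] → take D-E (21); add D.
The 5th edge added is A-E.

A-E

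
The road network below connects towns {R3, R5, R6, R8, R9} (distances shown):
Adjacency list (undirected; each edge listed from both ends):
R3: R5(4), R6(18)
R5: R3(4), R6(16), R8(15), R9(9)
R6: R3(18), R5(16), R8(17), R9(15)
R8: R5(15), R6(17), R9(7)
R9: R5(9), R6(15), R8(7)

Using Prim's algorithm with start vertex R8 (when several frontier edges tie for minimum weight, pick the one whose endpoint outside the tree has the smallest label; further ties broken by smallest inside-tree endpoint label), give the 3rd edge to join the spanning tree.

Prim, starting at R8.
Step 1: frontier [R8–R9 7, R5–R8 15, R6–R8 17] → take R8–R9 (7); add R9.
Step 2: frontier [R5–R8 15, R6–R8 17, R5–R9 9, R6–R9 15] → take R5–R9 (9); add R5.
Step 3: frontier [R3–R5 4, R5–R6 16, R6–R8 17, R6–R9 15] → take R3–R5 (4); add R3.
Step 4: frontier [R3–R6 18, R5–R6 16, R6–R8 17, R6–R9 15] → take R6–R9 (15); add R6.
The 3rd edge added is R3–R5.

R3-R5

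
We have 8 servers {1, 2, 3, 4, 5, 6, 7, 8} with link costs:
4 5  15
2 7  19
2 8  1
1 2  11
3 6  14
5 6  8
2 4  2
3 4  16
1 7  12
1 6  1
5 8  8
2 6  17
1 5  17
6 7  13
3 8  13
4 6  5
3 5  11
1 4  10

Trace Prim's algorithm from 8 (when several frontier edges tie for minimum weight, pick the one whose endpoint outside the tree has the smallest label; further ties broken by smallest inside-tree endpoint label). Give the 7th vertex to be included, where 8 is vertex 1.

Prim's algorithm from 8:
Step 1: cheapest edge leaving the tree is 2 8 (1); add 2.
Step 2: cheapest edge leaving the tree is 2 4 (2); add 4.
Step 3: cheapest edge leaving the tree is 4 6 (5); add 6.
Step 4: cheapest edge leaving the tree is 1 6 (1); add 1.
Step 5: cheapest edge leaving the tree is 5 6 (8); add 5.
Step 6: cheapest edge leaving the tree is 3 5 (11); add 3.
Step 7: cheapest edge leaving the tree is 1 7 (12); add 7.
Vertex order: 8, 2, 4, 6, 1, 5, 3, 7. The 7th vertex is 3.

3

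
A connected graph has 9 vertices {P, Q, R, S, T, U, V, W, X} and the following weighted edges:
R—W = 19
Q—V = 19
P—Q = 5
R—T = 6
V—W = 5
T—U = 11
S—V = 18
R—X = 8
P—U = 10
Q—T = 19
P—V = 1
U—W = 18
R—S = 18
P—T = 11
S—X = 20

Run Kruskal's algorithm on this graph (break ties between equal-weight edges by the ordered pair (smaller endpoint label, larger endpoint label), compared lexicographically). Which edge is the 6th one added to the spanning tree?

Sort edges by weight, then run Kruskal:
P—V (1): add — endpoints in different components.
P—Q (5): add — endpoints in different components.
V—W (5): add — endpoints in different components.
R—T (6): add — endpoints in different components.
R—X (8): add — endpoints in different components.
P—U (10): add — endpoints in different components.
P—T (11): add — endpoints in different components.
T—U (11): skip — U and T already connected.
R—S (18): add — endpoints in different components.
The 6th edge added is P—U.

P-U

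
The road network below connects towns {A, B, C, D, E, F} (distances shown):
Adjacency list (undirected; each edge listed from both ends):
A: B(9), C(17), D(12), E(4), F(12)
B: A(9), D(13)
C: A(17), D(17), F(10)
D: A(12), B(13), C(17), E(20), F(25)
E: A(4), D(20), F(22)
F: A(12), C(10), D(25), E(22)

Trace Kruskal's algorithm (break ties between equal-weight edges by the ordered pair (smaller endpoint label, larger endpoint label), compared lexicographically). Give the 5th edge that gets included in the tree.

Kruskal: consider edges lightest-first.
A–E (4): add. Components now {A,E} {B} {C} {D} {F}
A–B (9): add. Components now {A,B,E} {C} {D} {F}
C–F (10): add. Components now {A,B,E} {C,F} {D}
A–D (12): add. Components now {A,B,D,E} {C,F}
A–F (12): add. Components now {A,B,C,D,E,F}
The 5th edge added is A–F.

A-F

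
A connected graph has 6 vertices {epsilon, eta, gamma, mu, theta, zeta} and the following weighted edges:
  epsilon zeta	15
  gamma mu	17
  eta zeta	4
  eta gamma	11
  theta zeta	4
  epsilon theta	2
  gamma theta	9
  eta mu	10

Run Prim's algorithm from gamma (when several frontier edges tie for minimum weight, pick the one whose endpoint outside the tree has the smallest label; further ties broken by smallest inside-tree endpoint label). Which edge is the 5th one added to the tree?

eta-mu

Prim, starting at gamma.
Step 1: cheapest edge leaving the tree is gamma theta (9); add theta.
Step 2: cheapest edge leaving the tree is epsilon theta (2); add epsilon.
Step 3: cheapest edge leaving the tree is theta zeta (4); add zeta.
Step 4: cheapest edge leaving the tree is eta zeta (4); add eta.
Step 5: cheapest edge leaving the tree is eta mu (10); add mu.
The 5th edge added is eta mu.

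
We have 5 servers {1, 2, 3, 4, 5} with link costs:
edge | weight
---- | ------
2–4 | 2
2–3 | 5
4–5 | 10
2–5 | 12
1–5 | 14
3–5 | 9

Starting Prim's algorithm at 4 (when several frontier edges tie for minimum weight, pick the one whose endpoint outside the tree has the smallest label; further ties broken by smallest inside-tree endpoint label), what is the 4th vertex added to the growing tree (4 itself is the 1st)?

5

Prim, starting at 4.
Step 1: frontier [2–4 2, 4–5 10] → take 2–4 (2); add 2.
Step 2: frontier [2–3 5, 2–5 12, 4–5 10] → take 2–3 (5); add 3.
Step 3: frontier [2–5 12, 3–5 9, 4–5 10] → take 3–5 (9); add 5.
Step 4: frontier [1–5 14] → take 1–5 (14); add 1.
Vertex order: 4, 2, 3, 5, 1. The 4th vertex is 5.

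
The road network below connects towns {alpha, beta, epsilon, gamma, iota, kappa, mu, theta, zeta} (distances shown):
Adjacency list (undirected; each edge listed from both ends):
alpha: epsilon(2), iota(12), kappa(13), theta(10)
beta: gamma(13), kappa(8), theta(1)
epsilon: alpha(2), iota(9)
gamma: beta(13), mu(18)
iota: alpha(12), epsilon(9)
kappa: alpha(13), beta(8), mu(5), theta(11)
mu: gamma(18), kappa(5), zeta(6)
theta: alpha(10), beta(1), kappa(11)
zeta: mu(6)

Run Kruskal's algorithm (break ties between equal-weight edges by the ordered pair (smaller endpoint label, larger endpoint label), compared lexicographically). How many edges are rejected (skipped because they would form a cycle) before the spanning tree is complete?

3

Kruskal: consider edges lightest-first.
beta theta (1): add — endpoints in different components.
alpha epsilon (2): add — endpoints in different components.
kappa mu (5): add — endpoints in different components.
mu zeta (6): add — endpoints in different components.
beta kappa (8): add — endpoints in different components.
epsilon iota (9): add — endpoints in different components.
alpha theta (10): add — endpoints in different components.
kappa theta (11): skip — kappa and theta already connected.
alpha iota (12): skip — alpha and iota already connected.
alpha kappa (13): skip — alpha and kappa already connected.
beta gamma (13): add — endpoints in different components.
Edges rejected before the tree was complete: 3.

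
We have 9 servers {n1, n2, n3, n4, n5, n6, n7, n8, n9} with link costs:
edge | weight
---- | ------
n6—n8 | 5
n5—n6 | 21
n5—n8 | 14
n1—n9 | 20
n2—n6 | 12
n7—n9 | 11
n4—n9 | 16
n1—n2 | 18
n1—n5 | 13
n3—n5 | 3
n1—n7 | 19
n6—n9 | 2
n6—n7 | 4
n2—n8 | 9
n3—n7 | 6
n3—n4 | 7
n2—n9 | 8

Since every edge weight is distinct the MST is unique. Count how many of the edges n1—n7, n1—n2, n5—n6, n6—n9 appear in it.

Kruskal: consider edges lightest-first.
n6—n9 (2): add — endpoints in different components.
n3—n5 (3): add — endpoints in different components.
n6—n7 (4): add — endpoints in different components.
n6—n8 (5): add — endpoints in different components.
n3—n7 (6): add — endpoints in different components.
n3—n4 (7): add — endpoints in different components.
n2—n9 (8): add — endpoints in different components.
n2—n8 (9): skip — n2 and n8 already connected.
n7—n9 (11): skip — n7 and n9 already connected.
n2—n6 (12): skip — n2 and n6 already connected.
n1—n5 (13): add — endpoints in different components.
MST edge set: {n6—n9, n3—n5, n6—n7, n6—n8, n3—n7, n3—n4, n2—n9, n1—n5}.
Of the listed edges, {n6—n9} are in the MST → 1.

1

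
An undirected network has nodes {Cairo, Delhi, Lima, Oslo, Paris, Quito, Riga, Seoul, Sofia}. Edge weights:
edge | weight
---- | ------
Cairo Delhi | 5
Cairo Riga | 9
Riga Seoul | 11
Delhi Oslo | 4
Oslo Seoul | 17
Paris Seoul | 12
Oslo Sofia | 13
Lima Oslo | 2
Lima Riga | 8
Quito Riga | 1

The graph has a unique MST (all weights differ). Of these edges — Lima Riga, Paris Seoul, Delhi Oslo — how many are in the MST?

Kruskal's algorithm — process edges by increasing weight (ties by edge label):
Quito Riga (1): add — endpoints in different components.
Lima Oslo (2): add — endpoints in different components.
Delhi Oslo (4): add — endpoints in different components.
Cairo Delhi (5): add — endpoints in different components.
Lima Riga (8): add — endpoints in different components.
Cairo Riga (9): skip — Riga and Cairo already connected.
Riga Seoul (11): add — endpoints in different components.
Paris Seoul (12): add — endpoints in different components.
Oslo Sofia (13): add — endpoints in different components.
MST edge set: {Quito Riga, Lima Oslo, Delhi Oslo, Cairo Delhi, Lima Riga, Riga Seoul, Paris Seoul, Oslo Sofia}.
Of the listed edges, {Lima Riga, Paris Seoul, Delhi Oslo} are in the MST → 3.

3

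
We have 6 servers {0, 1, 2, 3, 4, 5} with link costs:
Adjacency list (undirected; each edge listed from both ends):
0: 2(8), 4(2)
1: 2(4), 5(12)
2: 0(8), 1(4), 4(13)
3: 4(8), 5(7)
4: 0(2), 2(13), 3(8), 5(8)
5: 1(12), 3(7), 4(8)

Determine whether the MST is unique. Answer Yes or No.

No

Sort edges by weight, then run Kruskal:
0—4 (2): add — endpoints in different components.
1—2 (4): add — endpoints in different components.
3—5 (7): add — endpoints in different components.
0—2 (8): add — endpoints in different components.
3—4 (8): add — endpoints in different components.
Non-tree edge 4—5 has weight 8, equal to the heaviest edge on its tree cycle — swapping gives another MST of the same weight. Not unique.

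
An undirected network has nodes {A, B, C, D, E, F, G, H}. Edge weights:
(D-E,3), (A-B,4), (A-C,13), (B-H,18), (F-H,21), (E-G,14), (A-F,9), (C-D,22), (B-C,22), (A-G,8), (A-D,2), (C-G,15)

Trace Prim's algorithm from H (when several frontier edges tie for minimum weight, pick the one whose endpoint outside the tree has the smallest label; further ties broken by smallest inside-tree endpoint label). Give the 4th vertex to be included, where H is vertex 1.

Grow the tree from H using Prim:
Step 1: cheapest edge leaving the tree is B-H (18); add B.
Step 2: cheapest edge leaving the tree is A-B (4); add A.
Step 3: cheapest edge leaving the tree is A-D (2); add D.
Step 4: cheapest edge leaving the tree is D-E (3); add E.
Step 5: cheapest edge leaving the tree is A-G (8); add G.
Step 6: cheapest edge leaving the tree is A-F (9); add F.
Step 7: cheapest edge leaving the tree is A-C (13); add C.
Vertex order: H, B, A, D, E, G, F, C. The 4th vertex is D.

D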